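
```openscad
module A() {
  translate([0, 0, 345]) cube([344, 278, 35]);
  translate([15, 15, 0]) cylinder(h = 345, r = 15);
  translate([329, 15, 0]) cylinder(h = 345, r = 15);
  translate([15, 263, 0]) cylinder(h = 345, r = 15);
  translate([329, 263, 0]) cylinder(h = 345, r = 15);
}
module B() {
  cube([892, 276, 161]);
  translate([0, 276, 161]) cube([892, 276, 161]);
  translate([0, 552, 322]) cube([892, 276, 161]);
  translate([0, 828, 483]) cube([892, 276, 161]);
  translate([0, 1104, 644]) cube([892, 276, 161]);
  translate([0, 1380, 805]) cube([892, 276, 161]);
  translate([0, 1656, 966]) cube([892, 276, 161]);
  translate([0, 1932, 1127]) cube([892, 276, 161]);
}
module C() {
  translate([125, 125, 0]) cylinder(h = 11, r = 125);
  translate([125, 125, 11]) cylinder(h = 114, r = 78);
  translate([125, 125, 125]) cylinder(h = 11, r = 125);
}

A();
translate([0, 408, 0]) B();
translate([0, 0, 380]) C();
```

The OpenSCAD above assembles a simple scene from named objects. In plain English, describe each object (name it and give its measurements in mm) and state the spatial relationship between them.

A is a simple wooden stool: a rectangular seat 344 mm (x) by 278 mm (y), 35 mm thick, top face at z = 380 mm, on four round legs, each 30 mm in diameter. The legs rest on z = 0, each leg's axis is inset half a diameter from the nearest pair of seat edges (so the leg's bounding box is flush with the corner).

B is a straight staircase of 8 solid steps. Each step is 892 mm wide (x), 276 mm deep (y, the going) and 161 mm tall (the rise). The first step rests on the floor; each subsequent step sits one going further in +y and one rise higher in +z, directly behind and above the previous step with no overlap.

C is a spool: two coaxial disc flanges of radius 125 mm and thickness 11 mm, joined by a core cylinder of radius 78 mm and height 114 mm. The lower flange rests on z = 0 and the three cylinders share a vertical axis.

The staircase is on the floor beside the stool on its +y side. The spool is on top of the stool.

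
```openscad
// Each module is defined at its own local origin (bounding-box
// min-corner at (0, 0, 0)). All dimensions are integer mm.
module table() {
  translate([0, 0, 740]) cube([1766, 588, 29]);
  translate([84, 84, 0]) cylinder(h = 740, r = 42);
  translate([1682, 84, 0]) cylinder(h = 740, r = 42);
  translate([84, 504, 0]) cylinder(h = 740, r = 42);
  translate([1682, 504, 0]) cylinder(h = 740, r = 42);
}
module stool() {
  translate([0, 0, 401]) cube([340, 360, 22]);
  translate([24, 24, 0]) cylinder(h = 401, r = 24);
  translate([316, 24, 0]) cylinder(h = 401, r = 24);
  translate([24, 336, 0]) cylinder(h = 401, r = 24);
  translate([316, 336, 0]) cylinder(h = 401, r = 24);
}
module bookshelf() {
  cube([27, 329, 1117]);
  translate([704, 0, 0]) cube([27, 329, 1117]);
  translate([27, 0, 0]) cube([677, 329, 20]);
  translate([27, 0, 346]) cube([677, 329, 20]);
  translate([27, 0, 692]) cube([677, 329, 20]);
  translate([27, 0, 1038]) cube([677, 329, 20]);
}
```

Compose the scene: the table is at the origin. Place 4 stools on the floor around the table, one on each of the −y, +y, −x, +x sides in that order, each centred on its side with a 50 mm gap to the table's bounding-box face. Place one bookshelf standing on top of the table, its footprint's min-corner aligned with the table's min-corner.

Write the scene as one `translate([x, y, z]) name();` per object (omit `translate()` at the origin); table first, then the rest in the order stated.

table();
translate([713, -410, 0]) stool();
translate([713, 638, 0]) stool();
translate([-390, 114, 0]) stool();
translate([1816, 114, 0]) stool();
translate([0, 0, 769]) bookshelf();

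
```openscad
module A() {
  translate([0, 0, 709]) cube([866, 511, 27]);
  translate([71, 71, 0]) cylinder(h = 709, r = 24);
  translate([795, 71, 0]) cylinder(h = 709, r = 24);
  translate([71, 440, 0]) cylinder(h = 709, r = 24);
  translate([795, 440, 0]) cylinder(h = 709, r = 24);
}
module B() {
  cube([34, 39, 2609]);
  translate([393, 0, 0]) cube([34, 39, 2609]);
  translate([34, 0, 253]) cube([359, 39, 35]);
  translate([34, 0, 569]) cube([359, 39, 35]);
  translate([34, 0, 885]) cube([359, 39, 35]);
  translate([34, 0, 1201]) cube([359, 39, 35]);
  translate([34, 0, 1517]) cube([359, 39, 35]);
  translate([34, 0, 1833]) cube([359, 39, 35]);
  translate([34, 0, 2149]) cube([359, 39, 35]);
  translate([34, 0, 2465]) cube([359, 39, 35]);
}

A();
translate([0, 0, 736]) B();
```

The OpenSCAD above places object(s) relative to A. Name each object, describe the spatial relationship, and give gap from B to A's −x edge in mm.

A is a table. B is a ladder. The ladder is on top of the table. The gap from the ladder to the table's −x edge is 0 mm.

The ladder's min-x is at 0; the table's min-x is 0; gap = 0 mm.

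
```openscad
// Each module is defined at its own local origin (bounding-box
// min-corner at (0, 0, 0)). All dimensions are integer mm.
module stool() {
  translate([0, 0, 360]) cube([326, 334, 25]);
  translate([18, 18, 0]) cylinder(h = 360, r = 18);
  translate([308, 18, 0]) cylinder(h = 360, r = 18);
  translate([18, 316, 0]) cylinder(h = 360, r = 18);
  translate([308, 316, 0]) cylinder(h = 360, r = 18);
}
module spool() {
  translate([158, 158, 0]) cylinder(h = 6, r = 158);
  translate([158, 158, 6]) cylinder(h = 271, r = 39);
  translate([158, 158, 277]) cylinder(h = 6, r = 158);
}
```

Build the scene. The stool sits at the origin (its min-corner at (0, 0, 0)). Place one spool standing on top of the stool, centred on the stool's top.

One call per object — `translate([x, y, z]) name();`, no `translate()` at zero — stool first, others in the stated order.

stool();
translate([5, 9, 385]) spool();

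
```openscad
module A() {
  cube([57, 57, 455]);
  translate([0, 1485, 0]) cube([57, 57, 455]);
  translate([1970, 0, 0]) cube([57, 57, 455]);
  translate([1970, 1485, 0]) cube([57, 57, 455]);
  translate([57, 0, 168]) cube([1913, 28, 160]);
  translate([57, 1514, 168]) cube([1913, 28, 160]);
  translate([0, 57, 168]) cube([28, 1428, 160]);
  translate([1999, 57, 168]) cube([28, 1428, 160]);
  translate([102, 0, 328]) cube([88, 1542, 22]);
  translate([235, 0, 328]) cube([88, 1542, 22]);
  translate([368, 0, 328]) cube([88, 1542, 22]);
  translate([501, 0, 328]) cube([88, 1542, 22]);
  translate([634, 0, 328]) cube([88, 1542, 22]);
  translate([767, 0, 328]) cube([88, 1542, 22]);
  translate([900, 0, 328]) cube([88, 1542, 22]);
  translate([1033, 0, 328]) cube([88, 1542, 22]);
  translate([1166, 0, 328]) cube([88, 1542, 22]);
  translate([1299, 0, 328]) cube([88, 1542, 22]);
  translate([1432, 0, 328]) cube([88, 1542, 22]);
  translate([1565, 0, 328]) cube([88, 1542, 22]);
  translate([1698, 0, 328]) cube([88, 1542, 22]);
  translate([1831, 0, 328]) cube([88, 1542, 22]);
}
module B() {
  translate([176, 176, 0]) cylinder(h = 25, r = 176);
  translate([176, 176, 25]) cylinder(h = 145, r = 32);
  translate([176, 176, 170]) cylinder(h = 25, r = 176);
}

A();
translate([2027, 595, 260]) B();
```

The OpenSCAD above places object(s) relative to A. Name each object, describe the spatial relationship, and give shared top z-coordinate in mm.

A is a bed frame. B is a spool. The spool is beside the bed frame with their tops flush at z = 455. The shared top z-coordinate is 455 mm.

Both tops at z = 455 mm.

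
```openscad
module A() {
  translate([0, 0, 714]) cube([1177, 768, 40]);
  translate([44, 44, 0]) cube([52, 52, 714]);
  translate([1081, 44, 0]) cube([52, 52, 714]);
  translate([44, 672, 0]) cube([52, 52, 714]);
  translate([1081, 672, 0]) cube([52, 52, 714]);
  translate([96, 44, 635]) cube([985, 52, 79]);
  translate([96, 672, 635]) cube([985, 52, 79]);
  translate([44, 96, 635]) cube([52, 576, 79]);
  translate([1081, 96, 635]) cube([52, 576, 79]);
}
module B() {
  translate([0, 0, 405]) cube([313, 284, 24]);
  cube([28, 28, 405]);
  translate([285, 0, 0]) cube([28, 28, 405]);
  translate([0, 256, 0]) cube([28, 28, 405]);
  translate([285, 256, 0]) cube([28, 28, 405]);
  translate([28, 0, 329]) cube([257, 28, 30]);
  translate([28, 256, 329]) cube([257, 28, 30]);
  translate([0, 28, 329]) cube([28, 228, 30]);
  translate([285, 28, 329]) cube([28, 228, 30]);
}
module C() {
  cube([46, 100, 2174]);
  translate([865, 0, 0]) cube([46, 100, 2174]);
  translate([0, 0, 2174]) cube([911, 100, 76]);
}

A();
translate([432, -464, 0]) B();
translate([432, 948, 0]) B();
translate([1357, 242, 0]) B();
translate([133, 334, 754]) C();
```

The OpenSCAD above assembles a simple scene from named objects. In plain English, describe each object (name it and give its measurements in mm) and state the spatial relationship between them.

A is a table: top 1177 mm (x) × 768 mm (y), 40 mm thick, upper face at z = 754 mm, on four 52×52 mm square legs, each inset 44 mm from the nearest pair of top edges, running from z = 0 to the bottom of the top. Four apron rails, 52 mm thick and 79 mm tall, run between adjacent legs with their top edges flush with the underside of the top and their outer faces flush with the legs' outer faces.

B is a four-legged stool. The seat is a 313×284×24 mm slab whose top surface is at z = 429 mm; four square legs, each 28×28 mm in cross-section, run from the floor (z = 0) to the underside of the seat, each flush with a corner of the seat. Four stretchers, 28 mm wide and 30 mm tall, connect adjacent legs with their undersides at z = 329 mm, each running between the inner faces of the legs it joins and aligned with the legs' outer faces on the other axis.

C is a door frame. The clear opening is 819 mm wide and 2174 mm high. Two 46 mm wide jambs, 100 mm deep, stand either side of the opening from the floor to the top of the opening. A 76 mm thick head sits across the top of both jambs, spanning the full outside width of the frame.

Three stools sit around the table at the −y, +y, +x sides. The door frame is on top of the table, centred.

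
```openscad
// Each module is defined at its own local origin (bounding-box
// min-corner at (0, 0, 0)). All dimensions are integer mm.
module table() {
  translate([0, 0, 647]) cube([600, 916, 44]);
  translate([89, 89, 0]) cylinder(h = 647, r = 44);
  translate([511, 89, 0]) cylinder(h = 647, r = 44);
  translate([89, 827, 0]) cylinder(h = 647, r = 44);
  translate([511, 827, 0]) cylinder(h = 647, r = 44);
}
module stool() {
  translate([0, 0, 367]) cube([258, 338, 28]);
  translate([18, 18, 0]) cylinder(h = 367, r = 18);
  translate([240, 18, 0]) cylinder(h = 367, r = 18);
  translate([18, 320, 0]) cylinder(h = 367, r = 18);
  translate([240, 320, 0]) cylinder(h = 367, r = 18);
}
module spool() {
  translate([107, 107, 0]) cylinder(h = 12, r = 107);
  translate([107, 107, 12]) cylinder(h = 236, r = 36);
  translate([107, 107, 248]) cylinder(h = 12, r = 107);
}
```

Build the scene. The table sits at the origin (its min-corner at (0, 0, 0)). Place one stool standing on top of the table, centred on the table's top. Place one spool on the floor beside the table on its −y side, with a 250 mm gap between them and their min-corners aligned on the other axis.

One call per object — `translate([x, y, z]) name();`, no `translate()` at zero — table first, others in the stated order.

table();
translate([171, 289, 691]) stool();
translate([0, -464, 0]) spool();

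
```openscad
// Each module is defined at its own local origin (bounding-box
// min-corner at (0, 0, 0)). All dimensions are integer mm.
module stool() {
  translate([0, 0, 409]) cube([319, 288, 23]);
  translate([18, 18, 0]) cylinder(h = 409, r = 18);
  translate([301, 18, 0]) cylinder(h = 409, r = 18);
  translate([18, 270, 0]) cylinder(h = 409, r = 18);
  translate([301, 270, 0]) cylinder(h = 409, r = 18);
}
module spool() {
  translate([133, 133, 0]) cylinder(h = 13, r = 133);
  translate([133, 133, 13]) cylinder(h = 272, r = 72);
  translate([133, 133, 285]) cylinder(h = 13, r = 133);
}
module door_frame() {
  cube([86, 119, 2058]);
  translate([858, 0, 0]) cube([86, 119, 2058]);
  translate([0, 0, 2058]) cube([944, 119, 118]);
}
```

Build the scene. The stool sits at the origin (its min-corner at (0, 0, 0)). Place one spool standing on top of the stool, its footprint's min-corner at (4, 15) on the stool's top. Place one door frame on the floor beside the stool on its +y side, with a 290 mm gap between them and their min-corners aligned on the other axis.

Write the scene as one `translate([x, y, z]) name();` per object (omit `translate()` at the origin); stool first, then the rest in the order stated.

stool();
translate([4, 15, 432]) spool();
translate([0, 578, 0]) door_frame();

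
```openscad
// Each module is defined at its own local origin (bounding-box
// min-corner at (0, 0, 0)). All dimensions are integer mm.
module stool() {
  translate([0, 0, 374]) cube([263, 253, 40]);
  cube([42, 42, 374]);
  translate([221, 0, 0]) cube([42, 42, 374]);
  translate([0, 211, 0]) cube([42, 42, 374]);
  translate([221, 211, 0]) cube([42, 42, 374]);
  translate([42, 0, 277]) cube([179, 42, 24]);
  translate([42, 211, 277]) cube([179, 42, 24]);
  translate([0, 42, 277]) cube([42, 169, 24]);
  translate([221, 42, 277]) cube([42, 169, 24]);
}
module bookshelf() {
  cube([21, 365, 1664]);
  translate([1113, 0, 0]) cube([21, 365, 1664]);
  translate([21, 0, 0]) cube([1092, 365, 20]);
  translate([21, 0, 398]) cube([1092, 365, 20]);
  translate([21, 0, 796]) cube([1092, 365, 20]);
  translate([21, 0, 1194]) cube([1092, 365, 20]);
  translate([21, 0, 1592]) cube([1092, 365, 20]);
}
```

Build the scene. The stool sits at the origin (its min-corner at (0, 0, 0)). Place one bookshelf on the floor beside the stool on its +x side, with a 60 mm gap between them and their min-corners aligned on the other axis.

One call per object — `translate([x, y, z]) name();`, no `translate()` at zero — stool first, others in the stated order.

stool();
translate([323, 0, 0]) bookshelf();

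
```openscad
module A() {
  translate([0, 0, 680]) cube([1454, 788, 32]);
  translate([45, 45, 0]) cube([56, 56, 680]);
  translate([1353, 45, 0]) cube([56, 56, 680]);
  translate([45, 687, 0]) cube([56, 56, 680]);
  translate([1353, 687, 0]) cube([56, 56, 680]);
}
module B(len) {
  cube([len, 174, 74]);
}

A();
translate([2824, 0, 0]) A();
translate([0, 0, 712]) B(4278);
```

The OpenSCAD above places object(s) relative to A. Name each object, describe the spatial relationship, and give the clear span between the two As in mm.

A is a table. B is a beam. A beam spans the tops of two tables. The clear span between the two tables is 1370 mm.

Second table starts at x = 2824; first ends at x = 1454; clear span = 2824 − 1454 = 1370 mm.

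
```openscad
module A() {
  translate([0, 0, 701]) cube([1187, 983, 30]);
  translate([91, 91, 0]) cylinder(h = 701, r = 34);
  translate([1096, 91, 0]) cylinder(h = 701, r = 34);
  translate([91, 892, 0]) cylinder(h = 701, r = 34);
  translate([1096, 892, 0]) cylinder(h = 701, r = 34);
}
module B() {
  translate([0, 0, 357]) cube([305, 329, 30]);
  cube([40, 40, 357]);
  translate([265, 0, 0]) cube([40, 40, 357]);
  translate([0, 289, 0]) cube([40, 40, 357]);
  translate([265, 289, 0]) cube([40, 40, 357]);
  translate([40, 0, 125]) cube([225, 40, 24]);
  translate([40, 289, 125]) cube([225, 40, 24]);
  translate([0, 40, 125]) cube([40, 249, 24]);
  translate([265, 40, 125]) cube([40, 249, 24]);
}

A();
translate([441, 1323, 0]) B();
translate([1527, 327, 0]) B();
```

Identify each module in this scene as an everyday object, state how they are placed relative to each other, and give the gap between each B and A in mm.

A is a table. B is a stool. Two stools sit around the table at the +y, +x sides. The gap between each stool and the table is 340 mm.

Each stool's nearest face is 340 mm from the table's bounding box.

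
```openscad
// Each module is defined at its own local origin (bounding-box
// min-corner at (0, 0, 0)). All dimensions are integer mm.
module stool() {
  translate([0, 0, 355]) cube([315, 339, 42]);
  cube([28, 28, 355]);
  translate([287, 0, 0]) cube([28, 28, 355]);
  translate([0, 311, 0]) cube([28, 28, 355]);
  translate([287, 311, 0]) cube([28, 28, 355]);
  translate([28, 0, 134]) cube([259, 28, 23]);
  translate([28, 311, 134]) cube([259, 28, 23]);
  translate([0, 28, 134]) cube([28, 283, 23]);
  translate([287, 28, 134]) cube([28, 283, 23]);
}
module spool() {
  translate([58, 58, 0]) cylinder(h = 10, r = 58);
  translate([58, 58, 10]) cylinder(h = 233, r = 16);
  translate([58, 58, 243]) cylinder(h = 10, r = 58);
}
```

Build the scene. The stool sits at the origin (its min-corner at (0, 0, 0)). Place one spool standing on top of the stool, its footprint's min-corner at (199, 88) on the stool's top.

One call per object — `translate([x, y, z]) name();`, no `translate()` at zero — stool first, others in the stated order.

stool();
translate([199, 88, 397]) spool();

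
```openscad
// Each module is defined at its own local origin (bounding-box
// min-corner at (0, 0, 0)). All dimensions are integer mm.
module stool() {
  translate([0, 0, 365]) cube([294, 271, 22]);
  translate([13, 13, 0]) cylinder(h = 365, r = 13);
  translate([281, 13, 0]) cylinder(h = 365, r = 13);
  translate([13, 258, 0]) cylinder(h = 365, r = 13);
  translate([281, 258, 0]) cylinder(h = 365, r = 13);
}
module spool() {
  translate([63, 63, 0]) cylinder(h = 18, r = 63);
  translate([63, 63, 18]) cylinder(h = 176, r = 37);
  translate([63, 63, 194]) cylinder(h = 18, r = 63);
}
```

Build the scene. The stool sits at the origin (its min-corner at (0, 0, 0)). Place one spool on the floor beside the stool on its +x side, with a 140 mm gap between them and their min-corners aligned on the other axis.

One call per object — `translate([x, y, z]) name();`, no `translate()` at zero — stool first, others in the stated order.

stool();
translate([434, 0, 0]) spool();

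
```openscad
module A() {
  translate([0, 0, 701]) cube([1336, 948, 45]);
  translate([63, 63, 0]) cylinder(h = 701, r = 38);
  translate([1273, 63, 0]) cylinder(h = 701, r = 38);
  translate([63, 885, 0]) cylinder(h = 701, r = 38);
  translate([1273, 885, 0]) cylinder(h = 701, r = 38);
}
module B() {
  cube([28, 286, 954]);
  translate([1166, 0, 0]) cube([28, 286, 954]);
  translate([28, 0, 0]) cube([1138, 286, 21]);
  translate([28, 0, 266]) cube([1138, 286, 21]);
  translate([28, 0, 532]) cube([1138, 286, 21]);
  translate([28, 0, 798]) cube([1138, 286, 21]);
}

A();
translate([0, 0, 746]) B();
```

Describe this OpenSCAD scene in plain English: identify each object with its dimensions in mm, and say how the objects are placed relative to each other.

A is a rectangular dining table. The top is 1336×948×45 mm with its upper surface at z = 746 mm. It stands on four round legs of 76 mm diameter, each leg's bounding box inset 25 mm from the nearest pair of top edges, running from the floor to the underside of the top.

B is an open bookshelf. Two side panels, each 28 mm thick, 286 mm deep and 954 mm tall, stand 1194 mm apart (outside-to-outside). Between them sit 4 shelves, each 21 mm thick and 286 mm deep, spanning the full gap between the sides. The bottom shelf rests on the floor (its underside at z = 0) and the clear gap between one shelf's top and the next shelf's underside is 245 mm.

The bookshelf is on top of the table.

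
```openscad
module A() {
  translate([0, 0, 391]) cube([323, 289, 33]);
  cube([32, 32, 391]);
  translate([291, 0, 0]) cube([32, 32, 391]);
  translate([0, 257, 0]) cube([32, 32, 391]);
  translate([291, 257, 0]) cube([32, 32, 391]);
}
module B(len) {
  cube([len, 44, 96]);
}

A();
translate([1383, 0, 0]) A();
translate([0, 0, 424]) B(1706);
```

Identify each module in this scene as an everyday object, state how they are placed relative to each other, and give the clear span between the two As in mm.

A is a stool. B is a beam. A beam spans the tops of two stools. The clear span between the two stools is 1060 mm.

Second stool starts at x = 1383; first ends at x = 323; clear span = 1383 − 323 = 1060 mm.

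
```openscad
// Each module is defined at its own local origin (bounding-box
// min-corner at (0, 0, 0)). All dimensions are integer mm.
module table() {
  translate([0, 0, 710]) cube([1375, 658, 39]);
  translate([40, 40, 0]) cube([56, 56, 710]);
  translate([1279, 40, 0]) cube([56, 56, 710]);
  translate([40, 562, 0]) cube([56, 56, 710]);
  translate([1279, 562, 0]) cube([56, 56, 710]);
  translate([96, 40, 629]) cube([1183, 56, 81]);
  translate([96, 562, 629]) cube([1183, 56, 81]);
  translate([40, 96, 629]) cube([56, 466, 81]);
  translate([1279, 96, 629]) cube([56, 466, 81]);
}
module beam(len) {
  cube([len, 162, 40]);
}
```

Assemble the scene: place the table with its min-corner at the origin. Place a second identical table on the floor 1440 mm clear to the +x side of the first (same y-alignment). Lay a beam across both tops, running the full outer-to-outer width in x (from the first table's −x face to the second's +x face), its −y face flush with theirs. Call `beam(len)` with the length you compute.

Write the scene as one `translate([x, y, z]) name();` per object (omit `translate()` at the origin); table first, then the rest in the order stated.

table();
translate([2815, 0, 0]) table();
translate([0, 0, 749]) beam(4190);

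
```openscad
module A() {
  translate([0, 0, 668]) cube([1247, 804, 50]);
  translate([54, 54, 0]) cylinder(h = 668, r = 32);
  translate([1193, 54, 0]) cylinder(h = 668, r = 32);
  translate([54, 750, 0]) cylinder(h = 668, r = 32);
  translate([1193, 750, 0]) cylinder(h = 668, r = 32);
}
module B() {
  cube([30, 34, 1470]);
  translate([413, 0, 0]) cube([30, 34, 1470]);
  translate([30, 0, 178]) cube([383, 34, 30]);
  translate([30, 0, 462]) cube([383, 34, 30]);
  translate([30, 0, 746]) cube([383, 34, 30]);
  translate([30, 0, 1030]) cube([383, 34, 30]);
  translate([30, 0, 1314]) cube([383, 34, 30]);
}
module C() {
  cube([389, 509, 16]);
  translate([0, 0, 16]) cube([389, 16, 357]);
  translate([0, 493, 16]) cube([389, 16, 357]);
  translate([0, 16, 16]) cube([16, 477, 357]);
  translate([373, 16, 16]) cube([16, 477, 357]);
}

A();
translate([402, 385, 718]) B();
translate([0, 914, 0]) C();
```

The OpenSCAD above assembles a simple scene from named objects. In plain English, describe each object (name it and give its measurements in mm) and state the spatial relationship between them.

A is a rectangular dining table. The top is 1247×804×50 mm with its upper surface at z = 718 mm. It stands on four round legs of 64 mm diameter, each leg's bounding box inset 22 mm from the nearest pair of top edges, running from the floor to the underside of the top.

B is a wooden ladder with two side rails of 30×34 mm section and 1470 mm height, set 443 mm apart overall. Between them run 5 rectangular rungs (34 mm deep, 30 mm thick), front faces flush with the rails' −y face. The bottom of the first rung is 178 mm above the floor and each subsequent rung is 284 mm higher than the one below.

C is an open storage box with external size 389×509×373 mm and wall thickness 16 mm (the base is also 16 mm thick). The base covers the whole footprint; the four walls stand on the base, with the y-facing walls full-width and the x-facing walls fitting between their inner faces.

The ladder is on top of the table, centred. The open box is on the floor beside the table on its +y side.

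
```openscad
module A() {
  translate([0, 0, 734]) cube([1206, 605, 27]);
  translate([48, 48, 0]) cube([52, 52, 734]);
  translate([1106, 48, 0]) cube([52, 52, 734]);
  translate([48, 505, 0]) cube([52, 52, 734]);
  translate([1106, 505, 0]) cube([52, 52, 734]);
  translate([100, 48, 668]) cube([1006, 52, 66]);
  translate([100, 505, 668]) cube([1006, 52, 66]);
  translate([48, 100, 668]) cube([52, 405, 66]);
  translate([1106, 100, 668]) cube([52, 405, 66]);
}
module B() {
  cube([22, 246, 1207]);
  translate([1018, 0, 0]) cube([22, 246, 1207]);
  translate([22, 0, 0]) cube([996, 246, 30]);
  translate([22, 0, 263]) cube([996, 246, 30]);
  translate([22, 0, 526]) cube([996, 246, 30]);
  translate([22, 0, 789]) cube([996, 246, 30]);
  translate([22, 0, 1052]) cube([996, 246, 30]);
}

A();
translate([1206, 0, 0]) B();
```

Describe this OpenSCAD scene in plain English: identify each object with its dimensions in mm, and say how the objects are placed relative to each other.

A is a table: top 1206 mm (x) × 605 mm (y), 27 mm thick, upper face at z = 761 mm, on four 52×52 mm square legs, each inset 48 mm from the nearest pair of top edges, running from z = 0 to the bottom of the top. Four apron rails, 52 mm thick and 66 mm tall, run between adjacent legs with their top edges flush with the underside of the top and their outer faces flush with the legs' outer faces.

B is an open bookshelf. Two side panels, each 22 mm thick, 246 mm deep and 1207 mm tall, stand 1040 mm apart (outside-to-outside). Between them sit 5 shelves, each 30 mm thick and 246 mm deep, spanning the full gap between the sides. The bottom shelf rests on the floor (its underside at z = 0) and the clear gap between one shelf's top and the next shelf's underside is 233 mm.

The bookshelf is against the table's +x side, with their −y faces flush.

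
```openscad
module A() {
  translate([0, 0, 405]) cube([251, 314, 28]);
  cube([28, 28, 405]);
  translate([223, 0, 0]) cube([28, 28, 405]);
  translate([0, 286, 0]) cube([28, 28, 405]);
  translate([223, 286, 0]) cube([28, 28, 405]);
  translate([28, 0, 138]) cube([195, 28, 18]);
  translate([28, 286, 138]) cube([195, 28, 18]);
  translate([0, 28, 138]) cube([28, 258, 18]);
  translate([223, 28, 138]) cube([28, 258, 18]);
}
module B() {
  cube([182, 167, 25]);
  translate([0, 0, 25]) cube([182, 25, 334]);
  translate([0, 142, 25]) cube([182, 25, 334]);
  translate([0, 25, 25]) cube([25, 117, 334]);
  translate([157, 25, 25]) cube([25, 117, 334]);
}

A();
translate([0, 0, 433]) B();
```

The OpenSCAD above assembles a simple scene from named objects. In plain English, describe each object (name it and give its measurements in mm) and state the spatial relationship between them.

A is a simple wooden stool: a rectangular seat 251 mm (x) by 314 mm (y), 28 mm thick, top face at z = 433 mm, on four square legs, each 28×28 mm in cross-section. The legs rest on z = 0, each flush with a corner of the seat. Four stretchers, 28 mm wide and 18 mm tall, connect adjacent legs with their undersides at z = 138 mm, each running between the inner faces of the legs it joins and aligned with the legs' outer faces on the other axis.

B is an open storage box with external size 182×167×359 mm and wall thickness 25 mm (the base is also 25 mm thick). The base covers the whole footprint; the four walls stand on the base, with the y-facing walls full-width and the x-facing walls fitting between their inner faces.

The open box is on top of the stool.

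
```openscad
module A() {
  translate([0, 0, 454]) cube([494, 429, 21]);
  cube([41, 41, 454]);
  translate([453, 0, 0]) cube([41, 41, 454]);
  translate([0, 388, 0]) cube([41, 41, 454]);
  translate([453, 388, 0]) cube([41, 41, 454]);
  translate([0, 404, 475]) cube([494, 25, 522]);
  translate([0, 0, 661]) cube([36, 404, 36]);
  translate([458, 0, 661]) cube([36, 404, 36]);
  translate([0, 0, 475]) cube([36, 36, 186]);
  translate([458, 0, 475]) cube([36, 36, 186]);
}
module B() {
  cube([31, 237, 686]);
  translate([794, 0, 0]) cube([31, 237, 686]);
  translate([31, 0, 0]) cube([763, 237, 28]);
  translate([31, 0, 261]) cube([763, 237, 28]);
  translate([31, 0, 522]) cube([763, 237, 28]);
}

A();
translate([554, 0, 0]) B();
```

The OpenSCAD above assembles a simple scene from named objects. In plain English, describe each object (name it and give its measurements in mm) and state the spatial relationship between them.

A is a chair: 494×429 mm seat, 21 mm thick, top at z = 475 mm, on four 41 mm square corner legs flush with the seat edges. A 25 mm thick backrest slab spans the full seat width, extending 522 mm above the seat top, its back face flush with the seat's +y edge. Two armrests of 36×36 mm section run along each side from the seat's front edge to the front of the backrest, top faces 222 mm above the seat top and outer faces flush with the seat's x-edges; a 36×36 mm post under the front of each armrest stands on the seat at the front corner.

B is an open bookshelf. Two side panels, each 31 mm thick, 237 mm deep and 686 mm tall, stand 825 mm apart (outside-to-outside). Between them sit 3 shelves, each 28 mm thick and 237 mm deep, spanning the full gap between the sides. The bottom shelf rests on the floor (its underside at z = 0) and the clear gap between one shelf's top and the next shelf's underside is 233 mm.

The bookshelf is on the floor beside the chair on its +x side.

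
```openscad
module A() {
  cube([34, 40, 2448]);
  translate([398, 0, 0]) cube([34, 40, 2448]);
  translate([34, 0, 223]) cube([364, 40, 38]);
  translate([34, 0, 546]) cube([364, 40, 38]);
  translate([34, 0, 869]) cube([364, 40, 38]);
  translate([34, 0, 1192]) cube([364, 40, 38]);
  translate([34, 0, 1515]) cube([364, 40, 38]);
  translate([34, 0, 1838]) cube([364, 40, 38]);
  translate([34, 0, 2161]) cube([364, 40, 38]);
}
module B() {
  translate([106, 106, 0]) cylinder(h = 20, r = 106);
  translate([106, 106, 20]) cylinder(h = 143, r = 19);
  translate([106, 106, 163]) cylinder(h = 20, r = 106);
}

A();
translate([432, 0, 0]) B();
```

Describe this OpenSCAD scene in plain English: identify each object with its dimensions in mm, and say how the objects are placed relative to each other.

A is a wooden ladder with two side rails of 34×40 mm section and 2448 mm height, set 432 mm apart overall. Between them run 7 rectangular rungs (40 mm deep, 38 mm thick), front faces flush with the rails' −y face. The bottom of the first rung is 223 mm above the floor and each subsequent rung is 323 mm higher than the one below.

B is a spool: two coaxial disc flanges of radius 106 mm and thickness 20 mm, joined by a core cylinder of radius 19 mm and height 143 mm. The lower flange rests on z = 0 and the three cylinders share a vertical axis.

The spool is against the ladder's +x side, with their −y faces flush.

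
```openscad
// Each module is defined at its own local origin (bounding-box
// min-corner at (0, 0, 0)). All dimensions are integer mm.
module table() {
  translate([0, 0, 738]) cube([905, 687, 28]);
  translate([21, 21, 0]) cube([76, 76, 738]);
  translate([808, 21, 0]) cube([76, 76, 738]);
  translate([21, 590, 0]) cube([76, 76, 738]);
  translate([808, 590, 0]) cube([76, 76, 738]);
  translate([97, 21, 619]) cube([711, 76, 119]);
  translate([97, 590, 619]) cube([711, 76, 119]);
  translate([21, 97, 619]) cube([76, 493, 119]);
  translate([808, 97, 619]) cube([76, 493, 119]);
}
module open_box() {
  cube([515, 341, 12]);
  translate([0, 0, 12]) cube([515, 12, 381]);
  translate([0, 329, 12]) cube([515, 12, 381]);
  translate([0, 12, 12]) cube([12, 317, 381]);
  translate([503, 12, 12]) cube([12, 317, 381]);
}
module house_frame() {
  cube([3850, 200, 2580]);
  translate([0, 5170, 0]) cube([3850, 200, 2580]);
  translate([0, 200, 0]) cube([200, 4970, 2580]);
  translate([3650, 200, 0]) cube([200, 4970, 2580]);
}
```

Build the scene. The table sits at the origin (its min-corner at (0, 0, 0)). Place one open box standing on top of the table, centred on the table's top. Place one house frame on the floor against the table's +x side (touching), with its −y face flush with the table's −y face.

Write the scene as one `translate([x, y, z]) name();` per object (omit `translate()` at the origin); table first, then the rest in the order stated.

table();
translate([195, 173, 766]) open_box();
translate([905, 0, 0]) house_frame();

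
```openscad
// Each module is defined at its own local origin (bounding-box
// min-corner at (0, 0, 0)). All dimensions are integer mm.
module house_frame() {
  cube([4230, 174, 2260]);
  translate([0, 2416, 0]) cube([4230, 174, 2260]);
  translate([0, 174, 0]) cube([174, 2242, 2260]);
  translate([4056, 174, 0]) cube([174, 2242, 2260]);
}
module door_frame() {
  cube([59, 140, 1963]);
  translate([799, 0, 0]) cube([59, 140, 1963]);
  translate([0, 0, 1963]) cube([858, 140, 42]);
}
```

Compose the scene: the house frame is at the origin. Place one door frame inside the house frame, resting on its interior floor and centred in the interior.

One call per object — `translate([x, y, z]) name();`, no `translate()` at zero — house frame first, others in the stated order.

house_frame();
translate([1686, 1225, 0]) door_frame();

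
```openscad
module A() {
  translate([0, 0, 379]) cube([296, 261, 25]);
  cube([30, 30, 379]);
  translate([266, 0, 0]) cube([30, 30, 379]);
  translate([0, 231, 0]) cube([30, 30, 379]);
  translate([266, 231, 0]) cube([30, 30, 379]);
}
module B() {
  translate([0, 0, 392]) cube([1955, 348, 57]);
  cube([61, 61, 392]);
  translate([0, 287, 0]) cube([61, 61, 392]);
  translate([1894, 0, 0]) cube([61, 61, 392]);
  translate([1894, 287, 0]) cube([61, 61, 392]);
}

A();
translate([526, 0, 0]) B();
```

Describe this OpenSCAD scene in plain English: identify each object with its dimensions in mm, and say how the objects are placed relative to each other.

A is a simple wooden stool: a rectangular seat 296 mm (x) by 261 mm (y), 25 mm thick, top face at z = 404 mm, on four square legs, each 30×30 mm in cross-section. The legs rest on z = 0, each flush with a corner of the seat.

B is a bench: a 1955×348 mm seat slab, 57 mm thick, top at z = 449 mm, on four 61×61 mm square legs flush with the seat corners and standing on z = 0.

The bench is on the floor beside the stool on its +x side.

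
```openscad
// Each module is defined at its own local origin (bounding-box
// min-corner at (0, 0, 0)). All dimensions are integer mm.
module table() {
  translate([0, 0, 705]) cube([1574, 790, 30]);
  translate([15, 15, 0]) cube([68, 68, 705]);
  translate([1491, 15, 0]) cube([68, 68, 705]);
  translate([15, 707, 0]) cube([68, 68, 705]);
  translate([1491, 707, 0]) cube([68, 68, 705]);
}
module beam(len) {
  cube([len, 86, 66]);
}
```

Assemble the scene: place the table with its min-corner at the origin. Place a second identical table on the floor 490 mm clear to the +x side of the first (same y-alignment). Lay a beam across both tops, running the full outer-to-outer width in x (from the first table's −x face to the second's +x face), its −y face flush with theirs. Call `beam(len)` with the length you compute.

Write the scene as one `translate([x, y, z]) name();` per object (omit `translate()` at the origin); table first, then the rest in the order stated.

table();
translate([2064, 0, 0]) table();
translate([0, 0, 735]) beam(3638);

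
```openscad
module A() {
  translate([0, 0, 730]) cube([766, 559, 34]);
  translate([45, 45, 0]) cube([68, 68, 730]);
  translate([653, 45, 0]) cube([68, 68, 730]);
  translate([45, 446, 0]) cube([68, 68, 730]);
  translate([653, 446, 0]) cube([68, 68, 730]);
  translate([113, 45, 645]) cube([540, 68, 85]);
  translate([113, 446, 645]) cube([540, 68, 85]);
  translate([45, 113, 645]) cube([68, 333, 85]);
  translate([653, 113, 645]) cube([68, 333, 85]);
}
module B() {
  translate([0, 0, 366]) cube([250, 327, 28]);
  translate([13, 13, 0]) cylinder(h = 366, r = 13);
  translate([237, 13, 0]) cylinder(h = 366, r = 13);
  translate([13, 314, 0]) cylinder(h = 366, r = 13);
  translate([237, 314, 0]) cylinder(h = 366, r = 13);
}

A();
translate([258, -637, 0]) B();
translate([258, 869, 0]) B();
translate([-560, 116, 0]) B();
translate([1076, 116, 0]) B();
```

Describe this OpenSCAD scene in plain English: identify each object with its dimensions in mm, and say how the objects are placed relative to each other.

A is a table with a 766×559 mm rectangular top, 34 mm thick, top surface at z = 764 mm, supported by four 68×68 mm square legs, each inset 45 mm from the nearest pair of top edges, running from the floor. Four apron rails, 68 mm thick and 85 mm tall, run between adjacent legs with their top edges flush with the underside of the top and their outer faces flush with the legs' outer faces.

B is a four-legged stool. The seat is a 250×327×28 mm slab whose top surface is at z = 394 mm; four round legs, each 26 mm in diameter, run from the floor (z = 0) to the underside of the seat, each leg's axis is inset half a diameter from the nearest pair of seat edges (so the leg's bounding box is flush with the corner).

Four stools sit around the table at the −y, +y, −x, +x sides.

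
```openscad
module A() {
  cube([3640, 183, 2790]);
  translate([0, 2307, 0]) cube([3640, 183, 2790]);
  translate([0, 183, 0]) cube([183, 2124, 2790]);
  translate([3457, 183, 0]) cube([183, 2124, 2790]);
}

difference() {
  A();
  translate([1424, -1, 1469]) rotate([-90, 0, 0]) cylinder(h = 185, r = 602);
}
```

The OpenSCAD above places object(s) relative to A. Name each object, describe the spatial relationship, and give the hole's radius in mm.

A is a house frame. The house frame has a circular hole through its front wall. The hole's radius is 602 mm.

The subtracted cylinder has r = 602 mm.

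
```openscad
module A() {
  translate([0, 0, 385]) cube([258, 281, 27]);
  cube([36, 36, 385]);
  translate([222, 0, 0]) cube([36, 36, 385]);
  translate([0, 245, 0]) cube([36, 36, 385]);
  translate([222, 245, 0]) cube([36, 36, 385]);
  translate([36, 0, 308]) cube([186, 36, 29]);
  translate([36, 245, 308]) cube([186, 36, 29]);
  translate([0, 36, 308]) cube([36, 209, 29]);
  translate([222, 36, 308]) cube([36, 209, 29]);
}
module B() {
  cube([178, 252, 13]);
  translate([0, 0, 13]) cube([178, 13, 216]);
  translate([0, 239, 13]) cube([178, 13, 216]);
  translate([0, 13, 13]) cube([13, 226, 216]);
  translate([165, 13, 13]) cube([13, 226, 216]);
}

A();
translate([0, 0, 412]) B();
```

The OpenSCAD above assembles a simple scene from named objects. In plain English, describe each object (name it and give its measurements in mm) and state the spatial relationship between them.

A is a four-legged stool. The seat is a 258×281×27 mm slab whose top surface is at z = 412 mm; four square legs, each 36×36 mm in cross-section, run from the floor (z = 0) to the underside of the seat, each flush with a corner of the seat. Four stretchers, 36 mm wide and 29 mm tall, connect adjacent legs with their undersides at z = 308 mm, each running between the inner faces of the legs it joins and aligned with the legs' outer faces on the other axis.

B is an open storage box with external size 178×252×229 mm and wall thickness 13 mm (the base is also 13 mm thick). The base covers the whole footprint; the four walls stand on the base, with the y-facing walls full-width and the x-facing walls fitting between their inner faces.

The open box is on top of the stool.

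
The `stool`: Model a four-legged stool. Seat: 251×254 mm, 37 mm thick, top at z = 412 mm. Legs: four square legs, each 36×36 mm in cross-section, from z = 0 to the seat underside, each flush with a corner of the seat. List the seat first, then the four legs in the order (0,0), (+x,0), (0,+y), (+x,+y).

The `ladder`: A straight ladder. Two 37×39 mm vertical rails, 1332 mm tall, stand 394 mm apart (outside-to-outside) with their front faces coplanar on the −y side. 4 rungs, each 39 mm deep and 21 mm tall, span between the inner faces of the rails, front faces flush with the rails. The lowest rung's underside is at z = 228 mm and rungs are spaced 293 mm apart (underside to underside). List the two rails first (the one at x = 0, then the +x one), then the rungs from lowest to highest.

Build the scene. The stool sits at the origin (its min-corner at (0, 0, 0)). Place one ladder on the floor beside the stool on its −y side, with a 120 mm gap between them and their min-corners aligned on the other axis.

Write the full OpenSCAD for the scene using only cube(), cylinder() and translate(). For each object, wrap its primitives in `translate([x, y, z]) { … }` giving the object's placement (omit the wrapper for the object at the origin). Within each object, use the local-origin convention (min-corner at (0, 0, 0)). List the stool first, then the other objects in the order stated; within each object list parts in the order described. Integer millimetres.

translate([0, 0, 375]) cube([251, 254, 37]);
cube([36, 36, 375]);
translate([215, 0, 0]) cube([36, 36, 375]);
translate([0, 218, 0]) cube([36, 36, 375]);
translate([215, 218, 0]) cube([36, 36, 375]);
translate([0, -159, 0]) {
  cube([37, 39, 1332]);
  translate([357, 0, 0]) cube([37, 39, 1332]);
  translate([37, 0, 228]) cube([320, 39, 21]);
  translate([37, 0, 521]) cube([320, 39, 21]);
  translate([37, 0, 814]) cube([320, 39, 21]);
  translate([37, 0, 1107]) cube([320, 39, 21]);
}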